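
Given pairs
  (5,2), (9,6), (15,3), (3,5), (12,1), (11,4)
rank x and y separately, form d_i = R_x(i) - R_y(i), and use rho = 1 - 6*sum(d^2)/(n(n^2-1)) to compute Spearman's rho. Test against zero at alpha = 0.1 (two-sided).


Step 1: Rank x and y separately (midranks; no ties here).
rank(x): 5->2, 9->3, 15->6, 3->1, 12->5, 11->4
rank(y): 2->2, 6->6, 3->3, 5->5, 1->1, 4->4
Step 2: d_i = R_x(i) - R_y(i); compute d_i^2.
  (2-2)^2=0, (3-6)^2=9, (6-3)^2=9, (1-5)^2=16, (5-1)^2=16, (4-4)^2=0
sum(d^2) = 50.
Step 3: rho = 1 - 6*50 / (6*(6^2 - 1)) = 1 - 300/210 = -0.428571.
Step 4: Under H0, t = rho * sqrt((n-2)/(1-rho^2)) = -0.9487 ~ t(4).
Step 5: Two-sided p-value from the t-distribution with 4 df = 0.396501.
Step 6: alpha = 0.1. fail to reject H0.

rho = -0.4286, p = 0.396501, fail to reject H0 at alpha = 0.1.


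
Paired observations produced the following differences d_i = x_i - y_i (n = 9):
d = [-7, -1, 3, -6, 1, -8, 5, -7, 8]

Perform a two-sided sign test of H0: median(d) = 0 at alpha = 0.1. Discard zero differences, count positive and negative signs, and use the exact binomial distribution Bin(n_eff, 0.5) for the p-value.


Step 1: Discard zero differences. Original n = 9; n_eff = number of nonzero differences = 9.
Nonzero differences (with sign): -7, -1, +3, -6, +1, -8, +5, -7, +8
Step 2: Count signs: positive = 4, negative = 5.
Step 3: Under H0: P(positive) = 0.5, so the number of positives S ~ Bin(9, 0.5).
Step 4: Two-sided exact p-value = sum of Bin(9,0.5) probabilities at or below the observed probability = 1.000000.
Step 5: alpha = 0.1. fail to reject H0.

n_eff = 9, pos = 4, neg = 5, p = 1.000000, fail to reject H0.


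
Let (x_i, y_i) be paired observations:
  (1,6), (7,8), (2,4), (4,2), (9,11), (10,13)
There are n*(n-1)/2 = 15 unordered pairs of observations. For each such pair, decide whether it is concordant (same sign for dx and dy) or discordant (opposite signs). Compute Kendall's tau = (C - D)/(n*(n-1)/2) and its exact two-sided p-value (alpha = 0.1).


Step 1: Enumerate the 15 unordered pairs (i,j) with i<j and classify each by sign(x_j-x_i) * sign(y_j-y_i).
  (1,2):dx=+6,dy=+2->C; (1,3):dx=+1,dy=-2->D; (1,4):dx=+3,dy=-4->D; (1,5):dx=+8,dy=+5->C
  (1,6):dx=+9,dy=+7->C; (2,3):dx=-5,dy=-4->C; (2,4):dx=-3,dy=-6->C; (2,5):dx=+2,dy=+3->C
  (2,6):dx=+3,dy=+5->C; (3,4):dx=+2,dy=-2->D; (3,5):dx=+7,dy=+7->C; (3,6):dx=+8,dy=+9->C
  (4,5):dx=+5,dy=+9->C; (4,6):dx=+6,dy=+11->C; (5,6):dx=+1,dy=+2->C
Step 2: C = 12, D = 3, total pairs = 15.
Step 3: tau = (C - D)/(n(n-1)/2) = (12 - 3)/15 = 0.600000.
Step 4: Exact two-sided p-value (enumerate n! = 720 permutations of y under H0): p = 0.136111.
Step 5: alpha = 0.1. fail to reject H0.

tau_b = 0.6000 (C=12, D=3), p = 0.136111, fail to reject H0.


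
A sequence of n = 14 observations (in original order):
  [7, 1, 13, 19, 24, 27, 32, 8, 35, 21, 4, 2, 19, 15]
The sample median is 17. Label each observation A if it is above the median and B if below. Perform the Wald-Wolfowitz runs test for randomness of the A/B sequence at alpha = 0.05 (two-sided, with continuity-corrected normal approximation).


Step 1: Compute median = 17; label A = above, B = below.
Labels in order: BBBAAAABAABBAB  (n_A = 7, n_B = 7)
Step 2: Count runs R = 7.
Step 3: Under H0 (random ordering), E[R] = 2*n_A*n_B/(n_A+n_B) + 1 = 2*7*7/14 + 1 = 8.0000.
        Var[R] = 2*n_A*n_B*(2*n_A*n_B - n_A - n_B) / ((n_A+n_B)^2 * (n_A+n_B-1)) = 8232/2548 = 3.2308.
        SD[R] = 1.7974.
Step 4: Continuity-corrected z = (R + 0.5 - E[R]) / SD[R] = (7 + 0.5 - 8.0000) / 1.7974 = -0.2782.
Step 5: Two-sided p-value via normal approximation = 2*(1 - Phi(|z|)) = 0.780879.
Step 6: alpha = 0.05. fail to reject H0.

R = 7, z = -0.2782, p = 0.780879, fail to reject H0.


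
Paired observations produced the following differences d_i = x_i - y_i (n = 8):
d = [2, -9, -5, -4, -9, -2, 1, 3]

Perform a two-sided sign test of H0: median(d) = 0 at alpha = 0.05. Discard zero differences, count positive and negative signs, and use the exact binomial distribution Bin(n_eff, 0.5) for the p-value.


Step 1: Discard zero differences. Original n = 8; n_eff = number of nonzero differences = 8.
Nonzero differences (with sign): +2, -9, -5, -4, -9, -2, +1, +3
Step 2: Count signs: positive = 3, negative = 5.
Step 3: Under H0: P(positive) = 0.5, so the number of positives S ~ Bin(8, 0.5).
Step 4: Two-sided exact p-value = sum of Bin(8,0.5) probabilities at or below the observed probability = 0.726562.
Step 5: alpha = 0.05. fail to reject H0.

n_eff = 8, pos = 3, neg = 5, p = 0.726562, fail to reject H0.


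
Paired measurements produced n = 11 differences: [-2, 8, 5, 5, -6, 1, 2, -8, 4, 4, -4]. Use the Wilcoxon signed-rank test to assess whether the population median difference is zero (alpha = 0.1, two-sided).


Step 1: Drop any zero differences (none here) and take |d_i|.
|d| = [2, 8, 5, 5, 6, 1, 2, 8, 4, 4, 4]
Step 2: Midrank |d_i| (ties get averaged ranks).
ranks: |2|->2.5, |8|->10.5, |5|->7.5, |5|->7.5, |6|->9, |1|->1, |2|->2.5, |8|->10.5, |4|->5, |4|->5, |4|->5
Step 3: Attach original signs; sum ranks with positive sign and with negative sign.
W+ = 10.5 + 7.5 + 7.5 + 1 + 2.5 + 5 + 5 = 39
W- = 2.5 + 9 + 10.5 + 5 = 27
(Check: W+ + W- = 66 should equal n(n+1)/2 = 66.)
Step 4: Test statistic W = min(W+, W-) = 27.
Step 5: Ties in |d|, so use the tie-corrected normal approximation.
        E[W] = n(n+1)/4 = 11*12/4 = 33.
        Tie groups: |d|=2 (t=2), |d|=4 (t=3), |d|=5 (t=2), |d|=8 (t=2); sum(t^3 - t) = 42.
        Var[W] = n(n+1)(2n+1)/24 - sum(t^3-t)/48 = 3036/24 - 42/48 = 125.625.
        z = (W - E[W]) / sqrt(Var[W]) = (27 - 33) / 11.2083 = -0.5353.
        Two-sided p = 2*Phi(z) = 0.592429.
Step 6: alpha = 0.1. fail to reject H0.

W+ = 39, W- = 27, W = min = 27, p = 0.592429, fail to reject H0.


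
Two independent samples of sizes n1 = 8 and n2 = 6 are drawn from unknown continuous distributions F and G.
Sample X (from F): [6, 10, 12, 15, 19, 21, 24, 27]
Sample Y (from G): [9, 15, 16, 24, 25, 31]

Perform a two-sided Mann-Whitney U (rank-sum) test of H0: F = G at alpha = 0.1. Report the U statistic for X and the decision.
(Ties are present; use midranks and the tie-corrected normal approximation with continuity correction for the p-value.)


Step 1: Combine and sort all 14 observations; assign midranks.
sorted (value, group): (6,X), (9,Y), (10,X), (12,X), (15,X), (15,Y), (16,Y), (19,X), (21,X), (24,X), (24,Y), (25,Y), (27,X), (31,Y)
ranks: 6->1, 9->2, 10->3, 12->4, 15->5.5, 15->5.5, 16->7, 19->8, 21->9, 24->10.5, 24->10.5, 25->12, 27->13, 31->14
Step 2: Rank sum for X: R1 = 1 + 3 + 4 + 5.5 + 8 + 9 + 10.5 + 13 = 54.
Step 3: U_X = R1 - n1(n1+1)/2 = 54 - 8*9/2 = 54 - 36 = 18.
       U_Y = n1*n2 - U_X = 48 - 18 = 30.
Step 4: Ties are present, so use the tie-corrected normal approximation (with continuity correction) for the p-value.
Step 5: p-value = 0.476705; compare to alpha = 0.1. fail to reject H0.

U_X = 18, p = 0.476705, fail to reject H0 at alpha = 0.1.


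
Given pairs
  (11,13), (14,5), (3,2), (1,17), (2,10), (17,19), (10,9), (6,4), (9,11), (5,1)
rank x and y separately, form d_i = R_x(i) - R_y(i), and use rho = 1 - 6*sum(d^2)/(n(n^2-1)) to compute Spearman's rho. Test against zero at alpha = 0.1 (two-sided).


Step 1: Rank x and y separately (midranks; no ties here).
rank(x): 11->8, 14->9, 3->3, 1->1, 2->2, 17->10, 10->7, 6->5, 9->6, 5->4
rank(y): 13->8, 5->4, 2->2, 17->9, 10->6, 19->10, 9->5, 4->3, 11->7, 1->1
Step 2: d_i = R_x(i) - R_y(i); compute d_i^2.
  (8-8)^2=0, (9-4)^2=25, (3-2)^2=1, (1-9)^2=64, (2-6)^2=16, (10-10)^2=0, (7-5)^2=4, (5-3)^2=4, (6-7)^2=1, (4-1)^2=9
sum(d^2) = 124.
Step 3: rho = 1 - 6*124 / (10*(10^2 - 1)) = 1 - 744/990 = 0.248485.
Step 4: Under H0, t = rho * sqrt((n-2)/(1-rho^2)) = 0.7256 ~ t(8).
Step 5: Two-sided p-value from the t-distribution with 8 df = 0.488776.
Step 6: alpha = 0.1. fail to reject H0.

rho = 0.2485, p = 0.488776, fail to reject H0 at alpha = 0.1.


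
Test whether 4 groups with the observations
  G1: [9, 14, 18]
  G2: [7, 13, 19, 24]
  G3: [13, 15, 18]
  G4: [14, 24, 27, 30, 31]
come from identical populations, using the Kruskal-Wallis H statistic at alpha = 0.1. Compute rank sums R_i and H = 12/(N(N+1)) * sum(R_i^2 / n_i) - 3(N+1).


Step 1: Combine all N = 15 observations and assign midranks.
sorted (value, group, rank): (7,G2,1), (9,G1,2), (13,G2,3.5), (13,G3,3.5), (14,G1,5.5), (14,G4,5.5), (15,G3,7), (18,G1,8.5), (18,G3,8.5), (19,G2,10), (24,G2,11.5), (24,G4,11.5), (27,G4,13), (30,G4,14), (31,G4,15)
Step 2: Sum ranks within each group.
R_1 = 16 (n_1 = 3)
R_2 = 26 (n_2 = 4)
R_3 = 19 (n_3 = 3)
R_4 = 59 (n_4 = 5)
Step 3: H = 12/(N(N+1)) * sum(R_i^2/n_i) - 3(N+1)
     = 12/(15*16) * (16^2/3 + 26^2/4 + 19^2/3 + 59^2/5) - 3*16
     = 0.050000 * 1070.87 - 48
     = 5.543333.
Step 4: Ties present; correction factor C = 1 - 24/(15^3 - 15) = 0.992857. Corrected H = 5.543333 / 0.992857 = 5.583213.
Step 5: Under H0, H ~ chi^2(3); p-value = 0.133745.
Step 6: alpha = 0.1. fail to reject H0.

H = 5.5832, df = 3, p = 0.133745, fail to reject H0.


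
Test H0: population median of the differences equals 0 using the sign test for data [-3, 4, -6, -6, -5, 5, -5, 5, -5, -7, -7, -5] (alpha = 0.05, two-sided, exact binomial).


Step 1: Discard zero differences. Original n = 12; n_eff = number of nonzero differences = 12.
Nonzero differences (with sign): -3, +4, -6, -6, -5, +5, -5, +5, -5, -7, -7, -5
Step 2: Count signs: positive = 3, negative = 9.
Step 3: Under H0: P(positive) = 0.5, so the number of positives S ~ Bin(12, 0.5).
Step 4: Two-sided exact p-value = sum of Bin(12,0.5) probabilities at or below the observed probability = 0.145996.
Step 5: alpha = 0.05. fail to reject H0.

n_eff = 12, pos = 3, neg = 9, p = 0.145996, fail to reject H0.


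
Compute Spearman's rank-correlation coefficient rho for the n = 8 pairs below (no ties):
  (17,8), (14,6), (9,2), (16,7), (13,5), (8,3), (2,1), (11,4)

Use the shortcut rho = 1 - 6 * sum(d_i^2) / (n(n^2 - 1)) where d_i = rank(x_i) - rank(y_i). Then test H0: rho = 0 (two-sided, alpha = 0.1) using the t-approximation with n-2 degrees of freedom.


Step 1: Rank x and y separately (midranks; no ties here).
rank(x): 17->8, 14->6, 9->3, 16->7, 13->5, 8->2, 2->1, 11->4
rank(y): 8->8, 6->6, 2->2, 7->7, 5->5, 3->3, 1->1, 4->4
Step 2: d_i = R_x(i) - R_y(i); compute d_i^2.
  (8-8)^2=0, (6-6)^2=0, (3-2)^2=1, (7-7)^2=0, (5-5)^2=0, (2-3)^2=1, (1-1)^2=0, (4-4)^2=0
sum(d^2) = 2.
Step 3: rho = 1 - 6*2 / (8*(8^2 - 1)) = 1 - 12/504 = 0.976190.
Step 4: Under H0, t = rho * sqrt((n-2)/(1-rho^2)) = 11.0235 ~ t(6).
Step 5: Two-sided p-value from the t-distribution with 6 df = 0.000033.
Step 6: alpha = 0.1. reject H0.

rho = 0.9762, p = 0.000033, reject H0 at alpha = 0.1.


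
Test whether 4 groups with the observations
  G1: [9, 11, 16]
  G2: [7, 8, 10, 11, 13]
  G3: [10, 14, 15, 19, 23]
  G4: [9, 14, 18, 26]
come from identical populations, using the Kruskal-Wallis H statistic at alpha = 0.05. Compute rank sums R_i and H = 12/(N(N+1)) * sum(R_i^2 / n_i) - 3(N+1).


Step 1: Combine all N = 17 observations and assign midranks.
sorted (value, group, rank): (7,G2,1), (8,G2,2), (9,G1,3.5), (9,G4,3.5), (10,G2,5.5), (10,G3,5.5), (11,G1,7.5), (11,G2,7.5), (13,G2,9), (14,G3,10.5), (14,G4,10.5), (15,G3,12), (16,G1,13), (18,G4,14), (19,G3,15), (23,G3,16), (26,G4,17)
Step 2: Sum ranks within each group.
R_1 = 24 (n_1 = 3)
R_2 = 25 (n_2 = 5)
R_3 = 59 (n_3 = 5)
R_4 = 45 (n_4 = 4)
Step 3: H = 12/(N(N+1)) * sum(R_i^2/n_i) - 3(N+1)
     = 12/(17*18) * (24^2/3 + 25^2/5 + 59^2/5 + 45^2/4) - 3*18
     = 0.039216 * 1519.45 - 54
     = 5.586275.
Step 4: Ties present; correction factor C = 1 - 24/(17^3 - 17) = 0.995098. Corrected H = 5.586275 / 0.995098 = 5.613793.
Step 5: Under H0, H ~ chi^2(3); p-value = 0.131989.
Step 6: alpha = 0.05. fail to reject H0.

H = 5.6138, df = 3, p = 0.131989, fail to reject H0.


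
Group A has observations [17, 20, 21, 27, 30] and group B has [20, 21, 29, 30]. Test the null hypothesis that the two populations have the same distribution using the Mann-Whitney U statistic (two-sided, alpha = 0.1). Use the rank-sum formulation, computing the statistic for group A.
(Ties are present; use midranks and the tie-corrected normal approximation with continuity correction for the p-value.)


Step 1: Combine and sort all 9 observations; assign midranks.
sorted (value, group): (17,X), (20,X), (20,Y), (21,X), (21,Y), (27,X), (29,Y), (30,X), (30,Y)
ranks: 17->1, 20->2.5, 20->2.5, 21->4.5, 21->4.5, 27->6, 29->7, 30->8.5, 30->8.5
Step 2: Rank sum for X: R1 = 1 + 2.5 + 4.5 + 6 + 8.5 = 22.5.
Step 3: U_X = R1 - n1(n1+1)/2 = 22.5 - 5*6/2 = 22.5 - 15 = 7.5.
       U_Y = n1*n2 - U_X = 20 - 7.5 = 12.5.
Step 4: Ties are present, so use the tie-corrected normal approximation (with continuity correction) for the p-value.
Step 5: p-value = 0.619796; compare to alpha = 0.1. fail to reject H0.

U_X = 7.5, p = 0.619796, fail to reject H0 at alpha = 0.1.


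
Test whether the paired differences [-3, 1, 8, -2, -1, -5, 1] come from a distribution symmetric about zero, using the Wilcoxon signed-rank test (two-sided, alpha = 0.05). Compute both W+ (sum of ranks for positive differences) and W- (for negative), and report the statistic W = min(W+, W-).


Step 1: Drop any zero differences (none here) and take |d_i|.
|d| = [3, 1, 8, 2, 1, 5, 1]
Step 2: Midrank |d_i| (ties get averaged ranks).
ranks: |3|->5, |1|->2, |8|->7, |2|->4, |1|->2, |5|->6, |1|->2
Step 3: Attach original signs; sum ranks with positive sign and with negative sign.
W+ = 2 + 7 + 2 = 11
W- = 5 + 4 + 2 + 6 = 17
(Check: W+ + W- = 28 should equal n(n+1)/2 = 28.)
Step 4: Test statistic W = min(W+, W-) = 11.
Step 5: Ties in |d|, so use the tie-corrected normal approximation.
        E[W] = n(n+1)/4 = 7*8/4 = 14.
        Tie groups: |d|=1 (t=3); sum(t^3 - t) = 24.
        Var[W] = n(n+1)(2n+1)/24 - sum(t^3-t)/48 = 840/24 - 24/48 = 34.5.
        z = (W - E[W]) / sqrt(Var[W]) = (11 - 14) / 5.8737 = -0.5108.
        Two-sided p = 2*Phi(z) = 0.609523.
Step 6: alpha = 0.05. fail to reject H0.

W+ = 11, W- = 17, W = min = 11, p = 0.609523, fail to reject H0.


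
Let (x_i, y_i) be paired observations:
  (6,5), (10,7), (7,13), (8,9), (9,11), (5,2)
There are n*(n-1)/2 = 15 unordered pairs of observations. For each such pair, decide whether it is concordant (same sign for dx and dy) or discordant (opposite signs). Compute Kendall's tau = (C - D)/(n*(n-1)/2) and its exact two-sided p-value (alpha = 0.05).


Step 1: Enumerate the 15 unordered pairs (i,j) with i<j and classify each by sign(x_j-x_i) * sign(y_j-y_i).
  (1,2):dx=+4,dy=+2->C; (1,3):dx=+1,dy=+8->C; (1,4):dx=+2,dy=+4->C; (1,5):dx=+3,dy=+6->C
  (1,6):dx=-1,dy=-3->C; (2,3):dx=-3,dy=+6->D; (2,4):dx=-2,dy=+2->D; (2,5):dx=-1,dy=+4->D
  (2,6):dx=-5,dy=-5->C; (3,4):dx=+1,dy=-4->D; (3,5):dx=+2,dy=-2->D; (3,6):dx=-2,dy=-11->C
  (4,5):dx=+1,dy=+2->C; (4,6):dx=-3,dy=-7->C; (5,6):dx=-4,dy=-9->C
Step 2: C = 10, D = 5, total pairs = 15.
Step 3: tau = (C - D)/(n(n-1)/2) = (10 - 5)/15 = 0.333333.
Step 4: Exact two-sided p-value (enumerate n! = 720 permutations of y under H0): p = 0.469444.
Step 5: alpha = 0.05. fail to reject H0.

tau_b = 0.3333 (C=10, D=5), p = 0.469444, fail to reject H0.


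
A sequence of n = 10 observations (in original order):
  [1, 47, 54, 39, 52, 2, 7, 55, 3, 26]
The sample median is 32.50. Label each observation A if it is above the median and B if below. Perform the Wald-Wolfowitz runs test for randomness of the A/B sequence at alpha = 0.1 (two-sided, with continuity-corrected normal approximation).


Step 1: Compute median = 32.50; label A = above, B = below.
Labels in order: BAAAABBABB  (n_A = 5, n_B = 5)
Step 2: Count runs R = 5.
Step 3: Under H0 (random ordering), E[R] = 2*n_A*n_B/(n_A+n_B) + 1 = 2*5*5/10 + 1 = 6.0000.
        Var[R] = 2*n_A*n_B*(2*n_A*n_B - n_A - n_B) / ((n_A+n_B)^2 * (n_A+n_B-1)) = 2000/900 = 2.2222.
        SD[R] = 1.4907.
Step 4: Continuity-corrected z = (R + 0.5 - E[R]) / SD[R] = (5 + 0.5 - 6.0000) / 1.4907 = -0.3354.
Step 5: Two-sided p-value via normal approximation = 2*(1 - Phi(|z|)) = 0.737316.
Step 6: alpha = 0.1. fail to reject H0.

R = 5, z = -0.3354, p = 0.737316, fail to reject H0.


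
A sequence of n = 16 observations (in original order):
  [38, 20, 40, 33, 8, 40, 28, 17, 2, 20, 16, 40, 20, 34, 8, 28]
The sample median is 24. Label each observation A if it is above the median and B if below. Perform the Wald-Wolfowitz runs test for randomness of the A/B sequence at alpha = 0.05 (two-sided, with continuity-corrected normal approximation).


Step 1: Compute median = 24; label A = above, B = below.
Labels in order: ABAABAABBBBABABA  (n_A = 8, n_B = 8)
Step 2: Count runs R = 11.
Step 3: Under H0 (random ordering), E[R] = 2*n_A*n_B/(n_A+n_B) + 1 = 2*8*8/16 + 1 = 9.0000.
        Var[R] = 2*n_A*n_B*(2*n_A*n_B - n_A - n_B) / ((n_A+n_B)^2 * (n_A+n_B-1)) = 14336/3840 = 3.7333.
        SD[R] = 1.9322.
Step 4: Continuity-corrected z = (R - 0.5 - E[R]) / SD[R] = (11 - 0.5 - 9.0000) / 1.9322 = 0.7763.
Step 5: Two-sided p-value via normal approximation = 2*(1 - Phi(|z|)) = 0.437558.
Step 6: alpha = 0.05. fail to reject H0.

R = 11, z = 0.7763, p = 0.437558, fail to reject H0.


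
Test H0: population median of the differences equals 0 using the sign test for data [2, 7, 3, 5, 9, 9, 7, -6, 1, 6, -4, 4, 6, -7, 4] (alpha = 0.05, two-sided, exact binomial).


Step 1: Discard zero differences. Original n = 15; n_eff = number of nonzero differences = 15.
Nonzero differences (with sign): +2, +7, +3, +5, +9, +9, +7, -6, +1, +6, -4, +4, +6, -7, +4
Step 2: Count signs: positive = 12, negative = 3.
Step 3: Under H0: P(positive) = 0.5, so the number of positives S ~ Bin(15, 0.5).
Step 4: Two-sided exact p-value = sum of Bin(15,0.5) probabilities at or below the observed probability = 0.035156.
Step 5: alpha = 0.05. reject H0.

n_eff = 15, pos = 12, neg = 3, p = 0.035156, reject H0.


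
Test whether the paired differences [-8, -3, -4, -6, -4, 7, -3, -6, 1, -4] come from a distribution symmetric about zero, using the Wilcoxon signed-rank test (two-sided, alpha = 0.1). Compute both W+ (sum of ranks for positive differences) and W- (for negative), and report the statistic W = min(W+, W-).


Step 1: Drop any zero differences (none here) and take |d_i|.
|d| = [8, 3, 4, 6, 4, 7, 3, 6, 1, 4]
Step 2: Midrank |d_i| (ties get averaged ranks).
ranks: |8|->10, |3|->2.5, |4|->5, |6|->7.5, |4|->5, |7|->9, |3|->2.5, |6|->7.5, |1|->1, |4|->5
Step 3: Attach original signs; sum ranks with positive sign and with negative sign.
W+ = 9 + 1 = 10
W- = 10 + 2.5 + 5 + 7.5 + 5 + 2.5 + 7.5 + 5 = 45
(Check: W+ + W- = 55 should equal n(n+1)/2 = 55.)
Step 4: Test statistic W = min(W+, W-) = 10.
Step 5: Ties in |d|, so use the tie-corrected normal approximation.
        E[W] = n(n+1)/4 = 10*11/4 = 27.5.
        Tie groups: |d|=3 (t=2), |d|=4 (t=3), |d|=6 (t=2); sum(t^3 - t) = 36.
        Var[W] = n(n+1)(2n+1)/24 - sum(t^3-t)/48 = 2310/24 - 36/48 = 95.5.
        z = (W - E[W]) / sqrt(Var[W]) = (10 - 27.5) / 9.7724 = -1.7908.
        Two-sided p = 2*Phi(z) = 0.073332.
Step 6: alpha = 0.1. reject H0.

W+ = 10, W- = 45, W = min = 10, p = 0.073332, reject H0.


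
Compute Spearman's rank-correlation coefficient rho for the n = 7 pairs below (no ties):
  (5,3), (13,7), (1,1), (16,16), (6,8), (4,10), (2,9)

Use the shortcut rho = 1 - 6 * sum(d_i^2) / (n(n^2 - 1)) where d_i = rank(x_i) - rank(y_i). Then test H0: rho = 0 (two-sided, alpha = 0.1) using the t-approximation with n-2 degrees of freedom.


Step 1: Rank x and y separately (midranks; no ties here).
rank(x): 5->4, 13->6, 1->1, 16->7, 6->5, 4->3, 2->2
rank(y): 3->2, 7->3, 1->1, 16->7, 8->4, 10->6, 9->5
Step 2: d_i = R_x(i) - R_y(i); compute d_i^2.
  (4-2)^2=4, (6-3)^2=9, (1-1)^2=0, (7-7)^2=0, (5-4)^2=1, (3-6)^2=9, (2-5)^2=9
sum(d^2) = 32.
Step 3: rho = 1 - 6*32 / (7*(7^2 - 1)) = 1 - 192/336 = 0.428571.
Step 4: Under H0, t = rho * sqrt((n-2)/(1-rho^2)) = 1.0607 ~ t(5).
Step 5: Two-sided p-value from the t-distribution with 5 df = 0.337368.
Step 6: alpha = 0.1. fail to reject H0.

rho = 0.4286, p = 0.337368, fail to reject H0 at alpha = 0.1.


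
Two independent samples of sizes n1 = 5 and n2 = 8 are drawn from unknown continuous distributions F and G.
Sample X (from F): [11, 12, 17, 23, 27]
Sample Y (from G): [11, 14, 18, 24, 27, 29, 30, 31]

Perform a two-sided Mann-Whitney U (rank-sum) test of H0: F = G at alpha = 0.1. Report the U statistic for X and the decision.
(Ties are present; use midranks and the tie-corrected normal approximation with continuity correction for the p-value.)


Step 1: Combine and sort all 13 observations; assign midranks.
sorted (value, group): (11,X), (11,Y), (12,X), (14,Y), (17,X), (18,Y), (23,X), (24,Y), (27,X), (27,Y), (29,Y), (30,Y), (31,Y)
ranks: 11->1.5, 11->1.5, 12->3, 14->4, 17->5, 18->6, 23->7, 24->8, 27->9.5, 27->9.5, 29->11, 30->12, 31->13
Step 2: Rank sum for X: R1 = 1.5 + 3 + 5 + 7 + 9.5 = 26.
Step 3: U_X = R1 - n1(n1+1)/2 = 26 - 5*6/2 = 26 - 15 = 11.
       U_Y = n1*n2 - U_X = 40 - 11 = 29.
Step 4: Ties are present, so use the tie-corrected normal approximation (with continuity correction) for the p-value.
Step 5: p-value = 0.212139; compare to alpha = 0.1. fail to reject H0.

U_X = 11, p = 0.212139, fail to reject H0 at alpha = 0.1.


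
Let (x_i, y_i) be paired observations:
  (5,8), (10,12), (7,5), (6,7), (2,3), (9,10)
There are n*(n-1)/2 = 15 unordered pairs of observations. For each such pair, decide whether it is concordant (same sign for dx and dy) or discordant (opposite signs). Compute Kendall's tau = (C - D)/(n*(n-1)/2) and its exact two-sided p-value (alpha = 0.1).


Step 1: Enumerate the 15 unordered pairs (i,j) with i<j and classify each by sign(x_j-x_i) * sign(y_j-y_i).
  (1,2):dx=+5,dy=+4->C; (1,3):dx=+2,dy=-3->D; (1,4):dx=+1,dy=-1->D; (1,5):dx=-3,dy=-5->C
  (1,6):dx=+4,dy=+2->C; (2,3):dx=-3,dy=-7->C; (2,4):dx=-4,dy=-5->C; (2,5):dx=-8,dy=-9->C
  (2,6):dx=-1,dy=-2->C; (3,4):dx=-1,dy=+2->D; (3,5):dx=-5,dy=-2->C; (3,6):dx=+2,dy=+5->C
  (4,5):dx=-4,dy=-4->C; (4,6):dx=+3,dy=+3->C; (5,6):dx=+7,dy=+7->C
Step 2: C = 12, D = 3, total pairs = 15.
Step 3: tau = (C - D)/(n(n-1)/2) = (12 - 3)/15 = 0.600000.
Step 4: Exact two-sided p-value (enumerate n! = 720 permutations of y under H0): p = 0.136111.
Step 5: alpha = 0.1. fail to reject H0.

tau_b = 0.6000 (C=12, D=3), p = 0.136111, fail to reject H0.


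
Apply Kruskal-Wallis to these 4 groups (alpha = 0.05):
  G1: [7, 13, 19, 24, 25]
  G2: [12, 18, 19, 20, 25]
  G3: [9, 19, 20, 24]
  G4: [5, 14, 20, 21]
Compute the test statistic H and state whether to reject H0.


Step 1: Combine all N = 18 observations and assign midranks.
sorted (value, group, rank): (5,G4,1), (7,G1,2), (9,G3,3), (12,G2,4), (13,G1,5), (14,G4,6), (18,G2,7), (19,G1,9), (19,G2,9), (19,G3,9), (20,G2,12), (20,G3,12), (20,G4,12), (21,G4,14), (24,G1,15.5), (24,G3,15.5), (25,G1,17.5), (25,G2,17.5)
Step 2: Sum ranks within each group.
R_1 = 49 (n_1 = 5)
R_2 = 49.5 (n_2 = 5)
R_3 = 39.5 (n_3 = 4)
R_4 = 33 (n_4 = 4)
Step 3: H = 12/(N(N+1)) * sum(R_i^2/n_i) - 3(N+1)
     = 12/(18*19) * (49^2/5 + 49.5^2/5 + 39.5^2/4 + 33^2/4) - 3*19
     = 0.035088 * 1632.56 - 57
     = 0.282895.
Step 4: Ties present; correction factor C = 1 - 60/(18^3 - 18) = 0.989680. Corrected H = 0.282895 / 0.989680 = 0.285845.
Step 5: Under H0, H ~ chi^2(3); p-value = 0.962668.
Step 6: alpha = 0.05. fail to reject H0.

H = 0.2858, df = 3, p = 0.962668, fail to reject H0.


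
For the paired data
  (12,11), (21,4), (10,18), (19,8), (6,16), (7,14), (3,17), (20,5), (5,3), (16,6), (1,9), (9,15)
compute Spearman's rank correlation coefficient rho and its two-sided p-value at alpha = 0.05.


Step 1: Rank x and y separately (midranks; no ties here).
rank(x): 12->8, 21->12, 10->7, 19->10, 6->4, 7->5, 3->2, 20->11, 5->3, 16->9, 1->1, 9->6
rank(y): 11->7, 4->2, 18->12, 8->5, 16->10, 14->8, 17->11, 5->3, 3->1, 6->4, 9->6, 15->9
Step 2: d_i = R_x(i) - R_y(i); compute d_i^2.
  (8-7)^2=1, (12-2)^2=100, (7-12)^2=25, (10-5)^2=25, (4-10)^2=36, (5-8)^2=9, (2-11)^2=81, (11-3)^2=64, (3-1)^2=4, (9-4)^2=25, (1-6)^2=25, (6-9)^2=9
sum(d^2) = 404.
Step 3: rho = 1 - 6*404 / (12*(12^2 - 1)) = 1 - 2424/1716 = -0.412587.
Step 4: Under H0, t = rho * sqrt((n-2)/(1-rho^2)) = -1.4323 ~ t(10).
Step 5: Two-sided p-value from the t-distribution with 10 df = 0.182564.
Step 6: alpha = 0.05. fail to reject H0.

rho = -0.4126, p = 0.182564, fail to reject H0 at alpha = 0.05.


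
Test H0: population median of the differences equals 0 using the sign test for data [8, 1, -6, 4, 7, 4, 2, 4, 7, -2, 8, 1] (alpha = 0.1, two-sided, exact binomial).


Step 1: Discard zero differences. Original n = 12; n_eff = number of nonzero differences = 12.
Nonzero differences (with sign): +8, +1, -6, +4, +7, +4, +2, +4, +7, -2, +8, +1
Step 2: Count signs: positive = 10, negative = 2.
Step 3: Under H0: P(positive) = 0.5, so the number of positives S ~ Bin(12, 0.5).
Step 4: Two-sided exact p-value = sum of Bin(12,0.5) probabilities at or below the observed probability = 0.038574.
Step 5: alpha = 0.1. reject H0.

n_eff = 12, pos = 10, neg = 2, p = 0.038574, reject H0.


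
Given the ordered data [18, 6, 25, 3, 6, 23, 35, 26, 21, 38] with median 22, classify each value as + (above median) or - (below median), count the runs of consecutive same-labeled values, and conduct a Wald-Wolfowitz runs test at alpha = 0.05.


Step 1: Compute median = 22; label A = above, B = below.
Labels in order: BBABBAAABA  (n_A = 5, n_B = 5)
Step 2: Count runs R = 6.
Step 3: Under H0 (random ordering), E[R] = 2*n_A*n_B/(n_A+n_B) + 1 = 2*5*5/10 + 1 = 6.0000.
        Var[R] = 2*n_A*n_B*(2*n_A*n_B - n_A - n_B) / ((n_A+n_B)^2 * (n_A+n_B-1)) = 2000/900 = 2.2222.
        SD[R] = 1.4907.
Step 4: R = E[R], so z = 0 with no continuity correction.
Step 5: Two-sided p-value via normal approximation = 2*(1 - Phi(|z|)) = 1.000000.
Step 6: alpha = 0.05. fail to reject H0.

R = 6, z = 0.0000, p = 1.000000, fail to reject H0.


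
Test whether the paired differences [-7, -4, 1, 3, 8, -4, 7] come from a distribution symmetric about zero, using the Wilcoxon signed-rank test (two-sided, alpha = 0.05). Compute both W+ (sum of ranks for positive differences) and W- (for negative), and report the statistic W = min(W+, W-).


Step 1: Drop any zero differences (none here) and take |d_i|.
|d| = [7, 4, 1, 3, 8, 4, 7]
Step 2: Midrank |d_i| (ties get averaged ranks).
ranks: |7|->5.5, |4|->3.5, |1|->1, |3|->2, |8|->7, |4|->3.5, |7|->5.5
Step 3: Attach original signs; sum ranks with positive sign and with negative sign.
W+ = 1 + 2 + 7 + 5.5 = 15.5
W- = 5.5 + 3.5 + 3.5 = 12.5
(Check: W+ + W- = 28 should equal n(n+1)/2 = 28.)
Step 4: Test statistic W = min(W+, W-) = 12.5.
Step 5: Ties in |d|, so use the tie-corrected normal approximation.
        E[W] = n(n+1)/4 = 7*8/4 = 14.
        Tie groups: |d|=4 (t=2), |d|=7 (t=2); sum(t^3 - t) = 12.
        Var[W] = n(n+1)(2n+1)/24 - sum(t^3-t)/48 = 840/24 - 12/48 = 34.75.
        z = (W - E[W]) / sqrt(Var[W]) = (12.5 - 14) / 5.8949 = -0.2545.
        Two-sided p = 2*Phi(z) = 0.799143.
Step 6: alpha = 0.05. fail to reject H0.

W+ = 15.5, W- = 12.5, W = min = 12.5, p = 0.799143, fail to reject H0.


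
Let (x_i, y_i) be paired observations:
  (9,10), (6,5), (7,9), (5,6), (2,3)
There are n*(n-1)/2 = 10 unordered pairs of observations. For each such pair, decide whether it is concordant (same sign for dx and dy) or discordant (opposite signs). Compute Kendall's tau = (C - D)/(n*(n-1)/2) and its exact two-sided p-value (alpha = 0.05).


Step 1: Enumerate the 10 unordered pairs (i,j) with i<j and classify each by sign(x_j-x_i) * sign(y_j-y_i).
  (1,2):dx=-3,dy=-5->C; (1,3):dx=-2,dy=-1->C; (1,4):dx=-4,dy=-4->C; (1,5):dx=-7,dy=-7->C
  (2,3):dx=+1,dy=+4->C; (2,4):dx=-1,dy=+1->D; (2,5):dx=-4,dy=-2->C; (3,4):dx=-2,dy=-3->C
  (3,5):dx=-5,dy=-6->C; (4,5):dx=-3,dy=-3->C
Step 2: C = 9, D = 1, total pairs = 10.
Step 3: tau = (C - D)/(n(n-1)/2) = (9 - 1)/10 = 0.800000.
Step 4: Exact two-sided p-value (enumerate n! = 120 permutations of y under H0): p = 0.083333.
Step 5: alpha = 0.05. fail to reject H0.

tau_b = 0.8000 (C=9, D=1), p = 0.083333, fail to reject H0.


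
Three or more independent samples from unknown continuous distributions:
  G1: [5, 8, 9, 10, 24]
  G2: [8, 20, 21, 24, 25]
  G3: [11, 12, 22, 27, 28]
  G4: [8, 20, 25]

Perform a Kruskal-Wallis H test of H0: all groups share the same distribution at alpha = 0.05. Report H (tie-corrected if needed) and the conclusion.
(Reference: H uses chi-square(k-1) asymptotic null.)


Step 1: Combine all N = 18 observations and assign midranks.
sorted (value, group, rank): (5,G1,1), (8,G1,3), (8,G2,3), (8,G4,3), (9,G1,5), (10,G1,6), (11,G3,7), (12,G3,8), (20,G2,9.5), (20,G4,9.5), (21,G2,11), (22,G3,12), (24,G1,13.5), (24,G2,13.5), (25,G2,15.5), (25,G4,15.5), (27,G3,17), (28,G3,18)
Step 2: Sum ranks within each group.
R_1 = 28.5 (n_1 = 5)
R_2 = 52.5 (n_2 = 5)
R_3 = 62 (n_3 = 5)
R_4 = 28 (n_4 = 3)
Step 3: H = 12/(N(N+1)) * sum(R_i^2/n_i) - 3(N+1)
     = 12/(18*19) * (28.5^2/5 + 52.5^2/5 + 62^2/5 + 28^2/3) - 3*19
     = 0.035088 * 1743.83 - 57
     = 4.187135.
Step 4: Ties present; correction factor C = 1 - 42/(18^3 - 18) = 0.992776. Corrected H = 4.187135 / 0.992776 = 4.217602.
Step 5: Under H0, H ~ chi^2(3); p-value = 0.238905.
Step 6: alpha = 0.05. fail to reject H0.

H = 4.2176, df = 3, p = 0.238905, fail to reject H0.


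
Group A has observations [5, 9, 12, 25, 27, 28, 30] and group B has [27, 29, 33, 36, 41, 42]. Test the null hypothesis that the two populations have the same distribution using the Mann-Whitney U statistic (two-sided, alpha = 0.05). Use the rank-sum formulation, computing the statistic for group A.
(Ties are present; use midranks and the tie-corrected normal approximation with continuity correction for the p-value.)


Step 1: Combine and sort all 13 observations; assign midranks.
sorted (value, group): (5,X), (9,X), (12,X), (25,X), (27,X), (27,Y), (28,X), (29,Y), (30,X), (33,Y), (36,Y), (41,Y), (42,Y)
ranks: 5->1, 9->2, 12->3, 25->4, 27->5.5, 27->5.5, 28->7, 29->8, 30->9, 33->10, 36->11, 41->12, 42->13
Step 2: Rank sum for X: R1 = 1 + 2 + 3 + 4 + 5.5 + 7 + 9 = 31.5.
Step 3: U_X = R1 - n1(n1+1)/2 = 31.5 - 7*8/2 = 31.5 - 28 = 3.5.
       U_Y = n1*n2 - U_X = 42 - 3.5 = 38.5.
Step 4: Ties are present, so use the tie-corrected normal approximation (with continuity correction) for the p-value.
Step 5: p-value = 0.015019; compare to alpha = 0.05. reject H0.

U_X = 3.5, p = 0.015019, reject H0 at alpha = 0.05.


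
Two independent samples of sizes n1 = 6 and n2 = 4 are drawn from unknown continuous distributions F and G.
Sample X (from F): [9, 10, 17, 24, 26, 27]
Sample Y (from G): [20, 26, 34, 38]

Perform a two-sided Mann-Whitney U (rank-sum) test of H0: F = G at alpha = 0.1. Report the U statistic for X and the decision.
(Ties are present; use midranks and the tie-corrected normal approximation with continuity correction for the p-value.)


Step 1: Combine and sort all 10 observations; assign midranks.
sorted (value, group): (9,X), (10,X), (17,X), (20,Y), (24,X), (26,X), (26,Y), (27,X), (34,Y), (38,Y)
ranks: 9->1, 10->2, 17->3, 20->4, 24->5, 26->6.5, 26->6.5, 27->8, 34->9, 38->10
Step 2: Rank sum for X: R1 = 1 + 2 + 3 + 5 + 6.5 + 8 = 25.5.
Step 3: U_X = R1 - n1(n1+1)/2 = 25.5 - 6*7/2 = 25.5 - 21 = 4.5.
       U_Y = n1*n2 - U_X = 24 - 4.5 = 19.5.
Step 4: Ties are present, so use the tie-corrected normal approximation (with continuity correction) for the p-value.
Step 5: p-value = 0.134407; compare to alpha = 0.1. fail to reject H0.

U_X = 4.5, p = 0.134407, fail to reject H0 at alpha = 0.1.


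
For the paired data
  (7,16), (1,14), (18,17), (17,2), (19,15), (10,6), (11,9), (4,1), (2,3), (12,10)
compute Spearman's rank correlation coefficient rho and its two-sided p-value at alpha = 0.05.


Step 1: Rank x and y separately (midranks; no ties here).
rank(x): 7->4, 1->1, 18->9, 17->8, 19->10, 10->5, 11->6, 4->3, 2->2, 12->7
rank(y): 16->9, 14->7, 17->10, 2->2, 15->8, 6->4, 9->5, 1->1, 3->3, 10->6
Step 2: d_i = R_x(i) - R_y(i); compute d_i^2.
  (4-9)^2=25, (1-7)^2=36, (9-10)^2=1, (8-2)^2=36, (10-8)^2=4, (5-4)^2=1, (6-5)^2=1, (3-1)^2=4, (2-3)^2=1, (7-6)^2=1
sum(d^2) = 110.
Step 3: rho = 1 - 6*110 / (10*(10^2 - 1)) = 1 - 660/990 = 0.333333.
Step 4: Under H0, t = rho * sqrt((n-2)/(1-rho^2)) = 1.0000 ~ t(8).
Step 5: Two-sided p-value from the t-distribution with 8 df = 0.346594.
Step 6: alpha = 0.05. fail to reject H0.

rho = 0.3333, p = 0.346594, fail to reject H0 at alpha = 0.05.


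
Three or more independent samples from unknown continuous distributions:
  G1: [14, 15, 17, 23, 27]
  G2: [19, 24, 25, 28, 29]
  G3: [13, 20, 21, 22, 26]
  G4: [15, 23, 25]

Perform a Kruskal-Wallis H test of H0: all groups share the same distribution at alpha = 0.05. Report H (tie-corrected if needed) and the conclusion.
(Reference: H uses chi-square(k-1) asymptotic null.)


Step 1: Combine all N = 18 observations and assign midranks.
sorted (value, group, rank): (13,G3,1), (14,G1,2), (15,G1,3.5), (15,G4,3.5), (17,G1,5), (19,G2,6), (20,G3,7), (21,G3,8), (22,G3,9), (23,G1,10.5), (23,G4,10.5), (24,G2,12), (25,G2,13.5), (25,G4,13.5), (26,G3,15), (27,G1,16), (28,G2,17), (29,G2,18)
Step 2: Sum ranks within each group.
R_1 = 37 (n_1 = 5)
R_2 = 66.5 (n_2 = 5)
R_3 = 40 (n_3 = 5)
R_4 = 27.5 (n_4 = 3)
Step 3: H = 12/(N(N+1)) * sum(R_i^2/n_i) - 3(N+1)
     = 12/(18*19) * (37^2/5 + 66.5^2/5 + 40^2/5 + 27.5^2/3) - 3*19
     = 0.035088 * 1730.33 - 57
     = 3.713450.
Step 4: Ties present; correction factor C = 1 - 18/(18^3 - 18) = 0.996904. Corrected H = 3.713450 / 0.996904 = 3.724983.
Step 5: Under H0, H ~ chi^2(3); p-value = 0.292733.
Step 6: alpha = 0.05. fail to reject H0.

H = 3.7250, df = 3, p = 0.292733, fail to reject H0.


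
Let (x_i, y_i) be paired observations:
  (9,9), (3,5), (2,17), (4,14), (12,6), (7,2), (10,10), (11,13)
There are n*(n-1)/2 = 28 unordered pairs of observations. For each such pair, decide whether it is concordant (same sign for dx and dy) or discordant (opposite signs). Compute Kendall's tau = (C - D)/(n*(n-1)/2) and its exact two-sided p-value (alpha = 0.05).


Step 1: Enumerate the 28 unordered pairs (i,j) with i<j and classify each by sign(x_j-x_i) * sign(y_j-y_i).
  (1,2):dx=-6,dy=-4->C; (1,3):dx=-7,dy=+8->D; (1,4):dx=-5,dy=+5->D; (1,5):dx=+3,dy=-3->D
  (1,6):dx=-2,dy=-7->C; (1,7):dx=+1,dy=+1->C; (1,8):dx=+2,dy=+4->C; (2,3):dx=-1,dy=+12->D
  (2,4):dx=+1,dy=+9->C; (2,5):dx=+9,dy=+1->C; (2,6):dx=+4,dy=-3->D; (2,7):dx=+7,dy=+5->C
  (2,8):dx=+8,dy=+8->C; (3,4):dx=+2,dy=-3->D; (3,5):dx=+10,dy=-11->D; (3,6):dx=+5,dy=-15->D
  (3,7):dx=+8,dy=-7->D; (3,8):dx=+9,dy=-4->D; (4,5):dx=+8,dy=-8->D; (4,6):dx=+3,dy=-12->D
  (4,7):dx=+6,dy=-4->D; (4,8):dx=+7,dy=-1->D; (5,6):dx=-5,dy=-4->C; (5,7):dx=-2,dy=+4->D
  (5,8):dx=-1,dy=+7->D; (6,7):dx=+3,dy=+8->C; (6,8):dx=+4,dy=+11->C; (7,8):dx=+1,dy=+3->C
Step 2: C = 12, D = 16, total pairs = 28.
Step 3: tau = (C - D)/(n(n-1)/2) = (12 - 16)/28 = -0.142857.
Step 4: Exact two-sided p-value (enumerate n! = 40320 permutations of y under H0): p = 0.719544.
Step 5: alpha = 0.05. fail to reject H0.

tau_b = -0.1429 (C=12, D=16), p = 0.719544, fail to reject H0.


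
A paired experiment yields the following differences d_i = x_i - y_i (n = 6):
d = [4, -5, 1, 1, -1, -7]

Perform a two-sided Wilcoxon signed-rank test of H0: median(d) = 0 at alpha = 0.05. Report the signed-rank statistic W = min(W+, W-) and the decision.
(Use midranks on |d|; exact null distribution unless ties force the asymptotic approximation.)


Step 1: Drop any zero differences (none here) and take |d_i|.
|d| = [4, 5, 1, 1, 1, 7]
Step 2: Midrank |d_i| (ties get averaged ranks).
ranks: |4|->4, |5|->5, |1|->2, |1|->2, |1|->2, |7|->6
Step 3: Attach original signs; sum ranks with positive sign and with negative sign.
W+ = 4 + 2 + 2 = 8
W- = 5 + 2 + 6 = 13
(Check: W+ + W- = 21 should equal n(n+1)/2 = 21.)
Step 4: Test statistic W = min(W+, W-) = 8.
Step 5: Ties in |d|, so use the tie-corrected normal approximation.
        E[W] = n(n+1)/4 = 6*7/4 = 10.5.
        Tie groups: |d|=1 (t=3); sum(t^3 - t) = 24.
        Var[W] = n(n+1)(2n+1)/24 - sum(t^3-t)/48 = 546/24 - 24/48 = 22.25.
        z = (W - E[W]) / sqrt(Var[W]) = (8 - 10.5) / 4.7170 = -0.5300.
        Two-sided p = 2*Phi(z) = 0.596113.
Step 6: alpha = 0.05. fail to reject H0.

W+ = 8, W- = 13, W = min = 8, p = 0.596113, fail to reject H0.


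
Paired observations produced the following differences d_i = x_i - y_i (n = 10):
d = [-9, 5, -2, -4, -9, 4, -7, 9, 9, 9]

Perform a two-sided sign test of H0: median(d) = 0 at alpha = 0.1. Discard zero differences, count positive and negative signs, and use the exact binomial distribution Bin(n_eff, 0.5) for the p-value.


Step 1: Discard zero differences. Original n = 10; n_eff = number of nonzero differences = 10.
Nonzero differences (with sign): -9, +5, -2, -4, -9, +4, -7, +9, +9, +9
Step 2: Count signs: positive = 5, negative = 5.
Step 3: Under H0: P(positive) = 0.5, so the number of positives S ~ Bin(10, 0.5).
Step 4: Two-sided exact p-value = sum of Bin(10,0.5) probabilities at or below the observed probability = 1.000000.
Step 5: alpha = 0.1. fail to reject H0.

n_eff = 10, pos = 5, neg = 5, p = 1.000000, fail to reject H0.


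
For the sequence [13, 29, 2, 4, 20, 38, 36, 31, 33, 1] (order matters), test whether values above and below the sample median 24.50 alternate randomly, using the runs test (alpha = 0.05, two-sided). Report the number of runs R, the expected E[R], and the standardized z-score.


Step 1: Compute median = 24.50; label A = above, B = below.
Labels in order: BABBBAAAAB  (n_A = 5, n_B = 5)
Step 2: Count runs R = 5.
Step 3: Under H0 (random ordering), E[R] = 2*n_A*n_B/(n_A+n_B) + 1 = 2*5*5/10 + 1 = 6.0000.
        Var[R] = 2*n_A*n_B*(2*n_A*n_B - n_A - n_B) / ((n_A+n_B)^2 * (n_A+n_B-1)) = 2000/900 = 2.2222.
        SD[R] = 1.4907.
Step 4: Continuity-corrected z = (R + 0.5 - E[R]) / SD[R] = (5 + 0.5 - 6.0000) / 1.4907 = -0.3354.
Step 5: Two-sided p-value via normal approximation = 2*(1 - Phi(|z|)) = 0.737316.
Step 6: alpha = 0.05. fail to reject H0.

R = 5, z = -0.3354, p = 0.737316, fail to reject H0.


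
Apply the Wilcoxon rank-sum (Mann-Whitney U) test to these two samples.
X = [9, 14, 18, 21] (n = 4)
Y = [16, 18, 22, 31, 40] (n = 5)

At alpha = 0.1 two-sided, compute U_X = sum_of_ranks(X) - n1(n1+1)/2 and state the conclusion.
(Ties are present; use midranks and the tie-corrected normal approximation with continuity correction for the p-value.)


Step 1: Combine and sort all 9 observations; assign midranks.
sorted (value, group): (9,X), (14,X), (16,Y), (18,X), (18,Y), (21,X), (22,Y), (31,Y), (40,Y)
ranks: 9->1, 14->2, 16->3, 18->4.5, 18->4.5, 21->6, 22->7, 31->8, 40->9
Step 2: Rank sum for X: R1 = 1 + 2 + 4.5 + 6 = 13.5.
Step 3: U_X = R1 - n1(n1+1)/2 = 13.5 - 4*5/2 = 13.5 - 10 = 3.5.
       U_Y = n1*n2 - U_X = 20 - 3.5 = 16.5.
Step 4: Ties are present, so use the tie-corrected normal approximation (with continuity correction) for the p-value.
Step 5: p-value = 0.139983; compare to alpha = 0.1. fail to reject H0.

U_X = 3.5, p = 0.139983, fail to reject H0 at alpha = 0.1.


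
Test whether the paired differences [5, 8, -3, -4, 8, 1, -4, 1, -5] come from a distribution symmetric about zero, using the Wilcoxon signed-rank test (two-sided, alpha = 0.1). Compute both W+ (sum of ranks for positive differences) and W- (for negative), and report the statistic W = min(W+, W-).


Step 1: Drop any zero differences (none here) and take |d_i|.
|d| = [5, 8, 3, 4, 8, 1, 4, 1, 5]
Step 2: Midrank |d_i| (ties get averaged ranks).
ranks: |5|->6.5, |8|->8.5, |3|->3, |4|->4.5, |8|->8.5, |1|->1.5, |4|->4.5, |1|->1.5, |5|->6.5
Step 3: Attach original signs; sum ranks with positive sign and with negative sign.
W+ = 6.5 + 8.5 + 8.5 + 1.5 + 1.5 = 26.5
W- = 3 + 4.5 + 4.5 + 6.5 = 18.5
(Check: W+ + W- = 45 should equal n(n+1)/2 = 45.)
Step 4: Test statistic W = min(W+, W-) = 18.5.
Step 5: Ties in |d|, so use the tie-corrected normal approximation.
        E[W] = n(n+1)/4 = 9*10/4 = 22.5.
        Tie groups: |d|=1 (t=2), |d|=4 (t=2), |d|=5 (t=2), |d|=8 (t=2); sum(t^3 - t) = 24.
        Var[W] = n(n+1)(2n+1)/24 - sum(t^3-t)/48 = 1710/24 - 24/48 = 70.75.
        z = (W - E[W]) / sqrt(Var[W]) = (18.5 - 22.5) / 8.4113 = -0.4756.
        Two-sided p = 2*Phi(z) = 0.634395.
Step 6: alpha = 0.1. fail to reject H0.

W+ = 26.5, W- = 18.5, W = min = 18.5, p = 0.634395, fail to reject H0.


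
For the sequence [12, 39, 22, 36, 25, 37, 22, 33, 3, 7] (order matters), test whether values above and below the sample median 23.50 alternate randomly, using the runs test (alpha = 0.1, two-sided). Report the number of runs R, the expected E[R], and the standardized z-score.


Step 1: Compute median = 23.50; label A = above, B = below.
Labels in order: BABAAABABB  (n_A = 5, n_B = 5)
Step 2: Count runs R = 7.
Step 3: Under H0 (random ordering), E[R] = 2*n_A*n_B/(n_A+n_B) + 1 = 2*5*5/10 + 1 = 6.0000.
        Var[R] = 2*n_A*n_B*(2*n_A*n_B - n_A - n_B) / ((n_A+n_B)^2 * (n_A+n_B-1)) = 2000/900 = 2.2222.
        SD[R] = 1.4907.
Step 4: Continuity-corrected z = (R - 0.5 - E[R]) / SD[R] = (7 - 0.5 - 6.0000) / 1.4907 = 0.3354.
Step 5: Two-sided p-value via normal approximation = 2*(1 - Phi(|z|)) = 0.737316.
Step 6: alpha = 0.1. fail to reject H0.

R = 7, z = 0.3354, p = 0.737316, fail to reject H0.
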